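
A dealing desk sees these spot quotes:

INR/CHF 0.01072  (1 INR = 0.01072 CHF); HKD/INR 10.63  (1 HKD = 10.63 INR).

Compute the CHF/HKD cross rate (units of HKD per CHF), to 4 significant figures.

CHF/HKD = 8.776

1 CHF ÷ 0.01072 = 93.2836 INR
93.2836 INR ÷ 10.63 = 8.7755 HKD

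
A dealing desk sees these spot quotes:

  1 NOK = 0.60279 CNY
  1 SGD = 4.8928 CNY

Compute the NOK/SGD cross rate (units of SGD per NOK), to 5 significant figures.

NOK/SGD = 0.12320

1 NOK × 0.60279 = 0.60279 CNY
0.60279 CNY ÷ 4.8928 = 0.123199 SGD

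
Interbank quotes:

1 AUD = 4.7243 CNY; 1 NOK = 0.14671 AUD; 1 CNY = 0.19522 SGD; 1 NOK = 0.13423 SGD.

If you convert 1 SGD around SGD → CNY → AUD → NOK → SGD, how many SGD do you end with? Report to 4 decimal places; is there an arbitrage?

Around SGD → CNY → AUD → NOK → SGD: 1 ÷ 0.19522 ÷ 4.7243 ÷ 0.14671 × 0.13423 = 0.992038
Product < 1; profitable direction is SGD → NOK → AUD → CNY → SGD.

0.9920 (arbitrage exists)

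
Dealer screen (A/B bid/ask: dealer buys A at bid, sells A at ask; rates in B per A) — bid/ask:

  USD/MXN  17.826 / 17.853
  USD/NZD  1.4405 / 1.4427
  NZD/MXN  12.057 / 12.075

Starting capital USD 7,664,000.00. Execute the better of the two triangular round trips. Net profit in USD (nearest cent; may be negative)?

Net profit: USD 178,350.11

Best loop USD → MXN → NZD → USD:
USD 7,664,000.00 × 17.826 (sell USD at bid) = MXN 136,618,464.00
MXN 136,618,464.00 ÷ 12.075 (buy NZD at ask) = NZD 11,314,158.51
NZD 11,314,158.51 ÷ 1.4427 (buy USD at ask) = USD 7,842,350.11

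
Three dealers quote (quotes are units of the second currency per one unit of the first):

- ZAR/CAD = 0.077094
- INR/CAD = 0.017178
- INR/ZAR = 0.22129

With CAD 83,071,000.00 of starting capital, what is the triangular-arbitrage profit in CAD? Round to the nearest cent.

Profit: CAD 573,938.97

Profitable loop is CAD → ZAR → INR → CAD:
CAD 83,071,000.00 ÷ 0.077094 = ZAR 1,077,528,731.16
ZAR 1,077,528,731.16 ÷ 0.22129 = INR 4,869,306,029.01
INR 4,869,306,029.01 × 0.017178 = CAD 83,644,938.97
Profit = CAD 83,644,938.97 − CAD 83,071,000.00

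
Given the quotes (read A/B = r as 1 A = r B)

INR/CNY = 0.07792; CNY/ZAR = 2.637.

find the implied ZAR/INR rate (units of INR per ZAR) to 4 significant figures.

ZAR/INR = 4.867

1 ZAR ÷ 2.637 = 0.379219 CNY
0.379219 CNY ÷ 0.07792 = 4.86677 INR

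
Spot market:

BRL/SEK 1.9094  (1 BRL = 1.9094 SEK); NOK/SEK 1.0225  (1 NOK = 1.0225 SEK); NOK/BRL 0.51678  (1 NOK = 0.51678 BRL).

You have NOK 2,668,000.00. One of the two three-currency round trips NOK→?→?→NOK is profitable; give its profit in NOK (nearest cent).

Profit: NOK 96,690.54

Profitable loop is NOK → SEK → BRL → NOK:
NOK 2,668,000.00 × 1.0225 = SEK 2,728,030.00
SEK 2,728,030.00 ÷ 1.9094 = BRL 1,428,736.78
BRL 1,428,736.78 ÷ 0.51678 = NOK 2,764,690.54
Profit = NOK 2,764,690.54 − NOK 2,668,000.00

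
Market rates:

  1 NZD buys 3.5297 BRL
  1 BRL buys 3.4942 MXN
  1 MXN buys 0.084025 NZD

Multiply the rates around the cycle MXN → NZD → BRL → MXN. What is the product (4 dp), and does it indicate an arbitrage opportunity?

Around MXN → NZD → BRL → MXN: 1 × 0.084025 × 3.5297 × 3.4942 = 1.036320
Product > 1; profitable direction is MXN → NZD → BRL → MXN.

1.0363 (arbitrage exists)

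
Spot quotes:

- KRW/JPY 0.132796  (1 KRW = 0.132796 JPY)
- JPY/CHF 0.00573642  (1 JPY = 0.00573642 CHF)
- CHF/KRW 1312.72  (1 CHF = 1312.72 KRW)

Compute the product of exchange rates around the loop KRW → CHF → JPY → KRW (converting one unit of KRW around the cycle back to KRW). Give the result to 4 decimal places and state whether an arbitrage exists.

Around KRW → CHF → JPY → KRW: 1 ÷ 1312.72 ÷ 0.00573642 ÷ 0.132796 = 1.000005
Product ≈ 1 (deviation 0.000%, within rounding noise).

1.0000 (no arbitrage)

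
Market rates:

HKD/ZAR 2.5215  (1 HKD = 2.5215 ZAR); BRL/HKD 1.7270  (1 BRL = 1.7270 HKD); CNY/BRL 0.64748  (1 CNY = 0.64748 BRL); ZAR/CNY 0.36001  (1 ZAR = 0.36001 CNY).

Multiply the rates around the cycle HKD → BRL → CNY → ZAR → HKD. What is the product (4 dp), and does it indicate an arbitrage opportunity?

Around HKD → BRL → CNY → ZAR → HKD: 1 ÷ 1.7270 ÷ 0.64748 ÷ 0.36001 ÷ 2.5215 = 0.985162
Product < 1; profitable direction is HKD → ZAR → CNY → BRL → HKD.

0.9852 (arbitrage exists)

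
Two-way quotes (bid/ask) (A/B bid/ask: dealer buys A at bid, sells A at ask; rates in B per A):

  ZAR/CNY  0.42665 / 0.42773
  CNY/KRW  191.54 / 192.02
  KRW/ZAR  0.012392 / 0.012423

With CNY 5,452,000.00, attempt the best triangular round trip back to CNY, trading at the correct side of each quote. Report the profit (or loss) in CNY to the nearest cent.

Best loop CNY → KRW → ZAR → CNY:
CNY 5,452,000.00 × 191.54 (sell CNY at bid) = KRW 1,044,276,080
KRW 1,044,276,080 × 0.012392 (sell KRW at bid) = ZAR 12,940,669.18
ZAR 12,940,669.18 × 0.42665 (sell ZAR at bid) = CNY 5,521,136.51

Net profit: CNY 69,136.51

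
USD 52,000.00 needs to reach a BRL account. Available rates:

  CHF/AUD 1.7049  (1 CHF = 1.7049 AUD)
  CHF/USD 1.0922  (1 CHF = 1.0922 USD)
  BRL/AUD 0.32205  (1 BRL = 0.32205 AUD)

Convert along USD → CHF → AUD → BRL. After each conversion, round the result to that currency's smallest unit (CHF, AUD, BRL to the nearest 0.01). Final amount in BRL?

USD 52,000.00 ÷ 1.0922 = CHF 47,610.33
CHF 47,610.33 × 1.7049 = AUD 81,170.85
AUD 81,170.85 ÷ 0.32205 = BRL 252,044.25

BRL 252,044.25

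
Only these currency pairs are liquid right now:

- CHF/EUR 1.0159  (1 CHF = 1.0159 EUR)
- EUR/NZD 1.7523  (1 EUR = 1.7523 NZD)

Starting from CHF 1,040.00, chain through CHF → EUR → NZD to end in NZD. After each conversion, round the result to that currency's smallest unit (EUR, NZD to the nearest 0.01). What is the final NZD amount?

NZD 1,851.38

CHF 1,040.00 × 1.0159 = EUR 1,056.54
EUR 1,056.54 × 1.7523 = NZD 1,851.38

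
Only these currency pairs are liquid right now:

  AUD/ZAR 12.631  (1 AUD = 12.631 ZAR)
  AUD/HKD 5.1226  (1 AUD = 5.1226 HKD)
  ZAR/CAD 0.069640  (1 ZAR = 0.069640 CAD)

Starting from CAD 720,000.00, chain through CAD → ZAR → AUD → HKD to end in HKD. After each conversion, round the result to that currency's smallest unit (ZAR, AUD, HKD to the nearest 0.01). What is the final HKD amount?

CAD 720,000.00 ÷ 0.069640 = ZAR 10,338,885.70
ZAR 10,338,885.70 ÷ 12.631 = AUD 818,532.63
AUD 818,532.63 × 5.1226 = HKD 4,193,015.25

HKD 4,193,015.25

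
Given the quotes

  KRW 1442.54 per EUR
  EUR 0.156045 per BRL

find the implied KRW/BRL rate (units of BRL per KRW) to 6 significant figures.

1 KRW ÷ 1442.54 = 0.000693222 EUR
0.000693222 EUR ÷ 0.156045 = 0.00444245 BRL

KRW/BRL = 0.00444245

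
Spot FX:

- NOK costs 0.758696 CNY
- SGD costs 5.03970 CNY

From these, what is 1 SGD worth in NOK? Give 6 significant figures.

1 SGD × 5.03970 = 5.0397 CNY
5.0397 CNY ÷ 0.758696 = 6.64258 NOK

SGD/NOK = 6.64258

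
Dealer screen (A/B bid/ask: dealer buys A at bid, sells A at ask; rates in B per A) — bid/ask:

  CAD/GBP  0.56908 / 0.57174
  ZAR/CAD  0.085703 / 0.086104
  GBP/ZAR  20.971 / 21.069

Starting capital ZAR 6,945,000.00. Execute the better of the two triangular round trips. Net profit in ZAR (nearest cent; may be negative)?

Net profit: ZAR 158,309.50

Best loop ZAR → CAD → GBP → ZAR:
ZAR 6,945,000.00 × 0.085703 (sell ZAR at bid) = CAD 595,207.33
CAD 595,207.33 × 0.56908 (sell CAD at bid) = GBP 338,720.59
GBP 338,720.59 × 20.971 (sell GBP at bid) = ZAR 7,103,309.50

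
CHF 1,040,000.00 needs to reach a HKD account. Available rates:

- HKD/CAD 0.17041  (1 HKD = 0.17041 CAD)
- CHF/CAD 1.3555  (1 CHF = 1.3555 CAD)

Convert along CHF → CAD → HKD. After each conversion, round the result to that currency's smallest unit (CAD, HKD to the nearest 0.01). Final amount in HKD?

HKD 8,272,519.22

CHF 1,040,000.00 × 1.3555 = CAD 1,409,720.00
CAD 1,409,720.00 ÷ 0.17041 = HKD 8,272,519.22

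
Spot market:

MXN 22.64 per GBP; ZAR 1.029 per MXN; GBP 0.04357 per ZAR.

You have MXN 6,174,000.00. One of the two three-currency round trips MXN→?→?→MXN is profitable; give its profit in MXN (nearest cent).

Profit: MXN 92,802.13

Profitable loop is MXN → ZAR → GBP → MXN:
MXN 6,174,000.00 × 1.029 = ZAR 6,353,046.00
ZAR 6,353,046.00 × 0.04357 = GBP 276,802.21
GBP 276,802.21 × 22.64 = MXN 6,266,802.13
Profit = MXN 6,266,802.13 − MXN 6,174,000.00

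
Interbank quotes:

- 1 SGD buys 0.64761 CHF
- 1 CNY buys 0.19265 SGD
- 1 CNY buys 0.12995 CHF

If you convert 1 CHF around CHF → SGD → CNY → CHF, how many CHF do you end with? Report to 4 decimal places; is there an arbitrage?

1.0416 (arbitrage exists)

Around CHF → SGD → CNY → CHF: 1 ÷ 0.64761 ÷ 0.19265 × 0.12995 = 1.041583
Product > 1; profitable direction is CHF → SGD → CNY → CHF.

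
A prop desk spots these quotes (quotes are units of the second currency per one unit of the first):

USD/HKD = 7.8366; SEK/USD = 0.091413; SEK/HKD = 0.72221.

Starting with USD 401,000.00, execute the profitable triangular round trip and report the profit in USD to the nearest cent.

Profit: USD 3,270.66

Profitable loop is USD → SEK → HKD → USD:
USD 401,000.00 ÷ 0.091413 = SEK 4,386,684.61
SEK 4,386,684.61 × 0.72221 = HKD 3,168,107.49
HKD 3,168,107.49 ÷ 7.8366 = USD 404,270.66
Profit = USD 404,270.66 − USD 401,000.00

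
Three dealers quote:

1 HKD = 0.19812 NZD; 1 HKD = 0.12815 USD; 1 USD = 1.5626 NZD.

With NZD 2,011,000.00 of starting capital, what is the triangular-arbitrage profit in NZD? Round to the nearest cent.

Profit: NZD 21,591.86

Profitable loop is NZD → HKD → USD → NZD:
NZD 2,011,000.00 ÷ 0.19812 = HKD 10,150,413.89
HKD 10,150,413.89 × 0.12815 = USD 1,300,775.54
USD 1,300,775.54 × 1.5626 = NZD 2,032,591.86
Profit = NZD 2,032,591.86 − NZD 2,011,000.00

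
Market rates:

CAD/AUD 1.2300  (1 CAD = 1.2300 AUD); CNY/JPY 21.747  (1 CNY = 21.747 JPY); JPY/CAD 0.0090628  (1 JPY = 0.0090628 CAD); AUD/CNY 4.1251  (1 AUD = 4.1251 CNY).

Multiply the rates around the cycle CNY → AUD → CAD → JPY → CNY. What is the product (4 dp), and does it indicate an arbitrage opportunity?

Around CNY → AUD → CAD → JPY → CNY: 1 ÷ 4.1251 ÷ 1.2300 ÷ 0.0090628 ÷ 21.747 = 0.999997
Product ≈ 1 (deviation 0.000%, within rounding noise).

1.0000 (no arbitrage)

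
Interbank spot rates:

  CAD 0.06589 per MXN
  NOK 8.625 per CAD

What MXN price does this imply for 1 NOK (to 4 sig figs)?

1 NOK ÷ 8.625 = 0.115942 CAD
0.115942 CAD ÷ 0.06589 = 1.75963 MXN

NOK/MXN = 1.760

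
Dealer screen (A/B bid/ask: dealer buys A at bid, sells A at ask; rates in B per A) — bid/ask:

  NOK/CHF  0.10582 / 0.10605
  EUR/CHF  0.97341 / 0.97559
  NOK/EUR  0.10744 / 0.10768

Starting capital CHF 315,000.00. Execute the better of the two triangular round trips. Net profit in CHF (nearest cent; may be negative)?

Best loop CHF → EUR → NOK → CHF:
CHF 315,000.00 ÷ 0.97559 (buy EUR at ask) = EUR 322,881.54
EUR 322,881.54 ÷ 0.10768 (buy NOK at ask) = NOK 2,998,528.40
NOK 2,998,528.40 × 0.10582 (sell NOK at bid) = CHF 317,304.28

Net profit: CHF 2,304.28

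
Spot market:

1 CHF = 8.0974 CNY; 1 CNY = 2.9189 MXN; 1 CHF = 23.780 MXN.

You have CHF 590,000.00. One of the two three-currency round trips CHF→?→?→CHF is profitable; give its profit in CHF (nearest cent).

Profit: CHF 3,607.05

Profitable loop is CHF → MXN → CNY → CHF:
CHF 590,000.00 × 23.780 = MXN 14,030,200.00
MXN 14,030,200.00 ÷ 2.9189 = CNY 4,806,673.75
CNY 4,806,673.75 ÷ 8.0974 = CHF 593,607.05
Profit = CHF 593,607.05 − CHF 590,000.00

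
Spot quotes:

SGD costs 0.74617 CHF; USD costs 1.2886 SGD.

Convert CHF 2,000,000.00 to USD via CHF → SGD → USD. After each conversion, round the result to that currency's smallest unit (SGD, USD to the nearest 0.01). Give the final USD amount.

CHF 2,000,000.00 ÷ 0.74617 = SGD 2,680,354.34
SGD 2,680,354.34 ÷ 1.2886 = USD 2,080,051.48

USD 2,080,051.48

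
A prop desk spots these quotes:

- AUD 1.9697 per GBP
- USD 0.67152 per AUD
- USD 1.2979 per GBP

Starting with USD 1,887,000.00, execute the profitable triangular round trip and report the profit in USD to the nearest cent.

Profitable loop is USD → GBP → AUD → USD:
USD 1,887,000.00 ÷ 1.2979 = GBP 1,453,887.05
GBP 1,453,887.05 × 1.9697 = AUD 2,863,721.32
AUD 2,863,721.32 × 0.67152 = USD 1,923,046.14
Profit = USD 1,923,046.14 − USD 1,887,000.00

Profit: USD 36,046.14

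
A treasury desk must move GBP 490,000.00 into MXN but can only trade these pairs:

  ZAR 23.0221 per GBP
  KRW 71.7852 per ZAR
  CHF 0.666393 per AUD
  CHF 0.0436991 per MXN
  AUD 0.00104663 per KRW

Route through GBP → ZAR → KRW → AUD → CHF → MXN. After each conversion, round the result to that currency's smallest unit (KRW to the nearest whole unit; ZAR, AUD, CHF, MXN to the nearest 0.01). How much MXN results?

MXN 12,924,895.71

GBP 490,000.00 × 23.0221 = ZAR 11,280,829.00
ZAR 11,280,829.00 × 71.7852 = KRW 809,796,566
KRW 809,796,566 × 0.00104663 = AUD 847,557.38
AUD 847,557.38 × 0.666393 = CHF 564,806.31
CHF 564,806.31 ÷ 0.0436991 = MXN 12,924,895.71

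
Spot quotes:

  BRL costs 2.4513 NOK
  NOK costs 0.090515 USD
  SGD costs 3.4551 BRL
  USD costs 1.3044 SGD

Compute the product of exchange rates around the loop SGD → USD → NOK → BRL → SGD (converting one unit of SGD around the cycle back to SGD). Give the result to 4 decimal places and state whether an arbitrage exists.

Around SGD → USD → NOK → BRL → SGD: 1 ÷ 1.3044 ÷ 0.090515 ÷ 2.4513 ÷ 3.4551 = 1.000027
Product ≈ 1 (deviation 0.003%, within rounding noise).

1.0000 (no arbitrage)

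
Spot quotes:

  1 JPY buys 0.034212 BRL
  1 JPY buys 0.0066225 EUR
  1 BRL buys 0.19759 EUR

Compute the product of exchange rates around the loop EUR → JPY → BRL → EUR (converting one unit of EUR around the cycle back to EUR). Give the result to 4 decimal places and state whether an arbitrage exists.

Around EUR → JPY → BRL → EUR: 1 ÷ 0.0066225 × 0.034212 × 0.19759 = 1.020755
Product > 1; profitable direction is EUR → JPY → BRL → EUR.

1.0208 (arbitrage exists)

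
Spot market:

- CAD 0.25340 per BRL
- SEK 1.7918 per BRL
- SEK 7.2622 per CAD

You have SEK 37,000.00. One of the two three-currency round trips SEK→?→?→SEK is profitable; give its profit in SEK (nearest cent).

Profitable loop is SEK → BRL → CAD → SEK:
SEK 37,000.00 ÷ 1.7918 = BRL 20,649.63
BRL 20,649.63 × 0.25340 = CAD 5,232.62
CAD 5,232.62 × 7.2622 = SEK 38,000.30
Profit = SEK 38,000.30 − SEK 37,000.00

Profit: SEK 1,000.30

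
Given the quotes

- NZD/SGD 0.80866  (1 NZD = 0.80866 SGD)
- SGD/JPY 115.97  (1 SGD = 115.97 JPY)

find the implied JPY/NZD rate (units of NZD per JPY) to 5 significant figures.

JPY/NZD = 0.010663

1 JPY ÷ 115.97 = 0.00862292 SGD
0.00862292 SGD ÷ 0.80866 = 0.0106632 NZD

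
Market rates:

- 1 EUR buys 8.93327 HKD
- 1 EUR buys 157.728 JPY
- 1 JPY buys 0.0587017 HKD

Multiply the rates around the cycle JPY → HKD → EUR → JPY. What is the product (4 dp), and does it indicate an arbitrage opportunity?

1.0365 (arbitrage exists)

Around JPY → HKD → EUR → JPY: 1 × 0.0587017 ÷ 8.93327 × 157.728 = 1.036452
Product > 1; profitable direction is JPY → HKD → EUR → JPY.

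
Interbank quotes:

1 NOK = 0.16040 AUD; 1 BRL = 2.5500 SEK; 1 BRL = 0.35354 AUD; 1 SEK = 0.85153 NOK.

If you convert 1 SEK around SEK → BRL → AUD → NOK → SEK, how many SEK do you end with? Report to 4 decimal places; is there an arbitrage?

Around SEK → BRL → AUD → NOK → SEK: 1 ÷ 2.5500 × 0.35354 ÷ 0.16040 ÷ 0.85153 = 1.015065
Product > 1; profitable direction is SEK → BRL → AUD → NOK → SEK.

1.0151 (arbitrage exists)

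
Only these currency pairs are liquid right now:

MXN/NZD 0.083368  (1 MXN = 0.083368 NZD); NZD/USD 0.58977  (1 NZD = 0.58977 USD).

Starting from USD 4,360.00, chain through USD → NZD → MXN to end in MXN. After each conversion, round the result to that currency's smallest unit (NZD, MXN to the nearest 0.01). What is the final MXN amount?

MXN 88,675.63

USD 4,360.00 ÷ 0.58977 = NZD 7,392.71
NZD 7,392.71 ÷ 0.083368 = MXN 88,675.63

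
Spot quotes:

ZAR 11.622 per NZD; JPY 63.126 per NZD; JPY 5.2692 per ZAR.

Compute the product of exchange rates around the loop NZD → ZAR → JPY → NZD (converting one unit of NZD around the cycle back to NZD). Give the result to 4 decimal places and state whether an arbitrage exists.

Around NZD → ZAR → JPY → NZD: 1 × 11.622 × 5.2692 ÷ 63.126 = 0.970102
Product < 1; profitable direction is NZD → JPY → ZAR → NZD.

0.9701 (arbitrage exists)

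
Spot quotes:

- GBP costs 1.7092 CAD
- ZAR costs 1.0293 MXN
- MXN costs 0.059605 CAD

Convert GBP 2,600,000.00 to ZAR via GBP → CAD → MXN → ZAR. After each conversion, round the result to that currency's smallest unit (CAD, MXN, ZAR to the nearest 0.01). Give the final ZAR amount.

ZAR 72,433,849.61

GBP 2,600,000.00 × 1.7092 = CAD 4,443,920.00
CAD 4,443,920.00 ÷ 0.059605 = MXN 74,556,161.40
MXN 74,556,161.40 ÷ 1.0293 = ZAR 72,433,849.61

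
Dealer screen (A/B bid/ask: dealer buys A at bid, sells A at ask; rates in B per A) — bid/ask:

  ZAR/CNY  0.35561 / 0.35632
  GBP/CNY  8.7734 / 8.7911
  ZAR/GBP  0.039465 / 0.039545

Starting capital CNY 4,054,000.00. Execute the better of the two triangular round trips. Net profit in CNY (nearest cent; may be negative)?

Net profit: CNY 92,893.76

Best loop CNY → GBP → ZAR → CNY:
CNY 4,054,000.00 ÷ 8.7911 (buy GBP at ask) = GBP 461,148.21
GBP 461,148.21 ÷ 0.039545 (buy ZAR at ask) = ZAR 11,661,353.06
ZAR 11,661,353.06 × 0.35561 (sell ZAR at bid) = CNY 4,146,893.76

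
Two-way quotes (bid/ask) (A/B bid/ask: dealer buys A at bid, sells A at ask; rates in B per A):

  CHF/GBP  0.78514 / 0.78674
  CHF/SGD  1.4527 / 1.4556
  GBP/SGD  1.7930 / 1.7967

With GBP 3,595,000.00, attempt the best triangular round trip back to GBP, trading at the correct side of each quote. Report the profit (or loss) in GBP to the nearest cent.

Net profit: GBP 99,605.16

Best loop GBP → CHF → SGD → GBP:
GBP 3,595,000.00 ÷ 0.78674 (buy CHF at ask) = CHF 4,569,489.28
CHF 4,569,489.28 × 1.4527 (sell CHF at bid) = SGD 6,638,097.08
SGD 6,638,097.08 ÷ 1.7967 (buy GBP at ask) = GBP 3,694,605.16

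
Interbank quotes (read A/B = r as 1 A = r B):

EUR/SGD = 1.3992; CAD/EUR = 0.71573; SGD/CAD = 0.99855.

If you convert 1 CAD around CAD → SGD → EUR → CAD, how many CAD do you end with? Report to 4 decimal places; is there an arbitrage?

Around CAD → SGD → EUR → CAD: 1 ÷ 0.99855 ÷ 1.3992 ÷ 0.71573 = 1.000003
Product ≈ 1 (deviation 0.000%, within rounding noise).

1.0000 (no arbitrage)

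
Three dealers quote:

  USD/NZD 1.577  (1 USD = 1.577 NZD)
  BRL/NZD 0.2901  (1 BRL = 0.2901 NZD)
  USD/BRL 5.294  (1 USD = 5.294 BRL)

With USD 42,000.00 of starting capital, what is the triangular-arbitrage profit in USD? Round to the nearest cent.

Profitable loop is USD → NZD → BRL → USD:
USD 42,000.00 × 1.577 = NZD 66,234.00
NZD 66,234.00 ÷ 0.2901 = BRL 228,314.37
BRL 228,314.37 ÷ 5.294 = USD 43,127.01
Profit = USD 43,127.01 − USD 42,000.00

Profit: USD 1,127.01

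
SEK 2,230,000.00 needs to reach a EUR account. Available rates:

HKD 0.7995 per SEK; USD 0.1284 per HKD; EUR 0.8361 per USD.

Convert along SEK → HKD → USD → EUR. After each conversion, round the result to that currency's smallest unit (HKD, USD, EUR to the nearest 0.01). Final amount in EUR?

EUR 191,402.04

SEK 2,230,000.00 × 0.7995 = HKD 1,782,885.00
HKD 1,782,885.00 × 0.1284 = USD 228,922.43
USD 228,922.43 × 0.8361 = EUR 191,402.04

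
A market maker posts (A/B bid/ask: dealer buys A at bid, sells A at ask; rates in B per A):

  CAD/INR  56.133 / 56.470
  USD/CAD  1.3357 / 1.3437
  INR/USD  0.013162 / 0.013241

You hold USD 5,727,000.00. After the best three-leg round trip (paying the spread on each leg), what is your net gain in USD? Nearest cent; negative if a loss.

Best loop USD → INR → CAD → USD:
USD 5,727,000.00 ÷ 0.013241 (buy INR at ask) = INR 432,520,202.40
INR 432,520,202.40 ÷ 56.470 (buy CAD at ask) = CAD 7,659,291.70
CAD 7,659,291.70 ÷ 1.3437 (buy USD at ask) = USD 5,700,150.11

Net result: USD -26,849.89 (no profitable arbitrage after spreads)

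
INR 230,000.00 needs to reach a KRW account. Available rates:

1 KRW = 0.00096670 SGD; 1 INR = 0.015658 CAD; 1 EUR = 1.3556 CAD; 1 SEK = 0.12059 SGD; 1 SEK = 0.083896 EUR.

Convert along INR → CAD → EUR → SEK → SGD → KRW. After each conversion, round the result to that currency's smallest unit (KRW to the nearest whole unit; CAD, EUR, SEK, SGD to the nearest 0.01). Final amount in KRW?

INR 230,000.00 × 0.015658 = CAD 3,601.34
CAD 3,601.34 ÷ 1.3556 = EUR 2,656.64
EUR 2,656.64 ÷ 0.083896 = SEK 31,665.87
SEK 31,665.87 × 0.12059 = SGD 3,818.59
SGD 3,818.59 ÷ 0.00096670 = KRW 3,950,129

KRW 3,950,129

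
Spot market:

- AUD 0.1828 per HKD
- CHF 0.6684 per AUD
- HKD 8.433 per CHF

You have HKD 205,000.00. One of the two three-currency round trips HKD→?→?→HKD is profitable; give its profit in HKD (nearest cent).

Profitable loop is HKD → AUD → CHF → HKD:
HKD 205,000.00 × 0.1828 = AUD 37,474.00
AUD 37,474.00 × 0.6684 = CHF 25,047.62
CHF 25,047.62 × 8.433 = HKD 211,226.59
Profit = HKD 211,226.59 − HKD 205,000.00

Profit: HKD 6,226.59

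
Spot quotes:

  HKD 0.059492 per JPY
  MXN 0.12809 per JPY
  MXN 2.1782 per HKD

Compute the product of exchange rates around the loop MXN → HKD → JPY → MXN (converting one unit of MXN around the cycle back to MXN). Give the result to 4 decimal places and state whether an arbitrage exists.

0.9885 (arbitrage exists)

Around MXN → HKD → JPY → MXN: 1 ÷ 2.1782 ÷ 0.059492 × 0.12809 = 0.988460
Product < 1; profitable direction is MXN → JPY → HKD → MXN.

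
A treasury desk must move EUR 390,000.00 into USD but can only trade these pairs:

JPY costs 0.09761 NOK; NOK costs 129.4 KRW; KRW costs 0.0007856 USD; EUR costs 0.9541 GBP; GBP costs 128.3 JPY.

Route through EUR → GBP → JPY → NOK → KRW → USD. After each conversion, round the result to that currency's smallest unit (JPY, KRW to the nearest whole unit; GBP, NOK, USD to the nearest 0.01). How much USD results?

EUR 390,000.00 × 0.9541 = GBP 372,099.00
GBP 372,099.00 × 128.3 = JPY 47,740,302
JPY 47,740,302 × 0.09761 = NOK 4,659,930.88
NOK 4,659,930.88 × 129.4 = KRW 602,995,056
KRW 602,995,056 × 0.0007856 = USD 473,712.92

USD 473,712.92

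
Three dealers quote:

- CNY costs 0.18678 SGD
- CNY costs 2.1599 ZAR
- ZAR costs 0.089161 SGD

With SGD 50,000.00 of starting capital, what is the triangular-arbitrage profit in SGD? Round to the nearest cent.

Profitable loop is SGD → CNY → ZAR → SGD:
SGD 50,000.00 ÷ 0.18678 = CNY 267,694.61
CNY 267,694.61 × 2.1599 = ZAR 578,193.60
ZAR 578,193.60 × 0.089161 = SGD 51,552.32
Profit = SGD 51,552.32 − SGD 50,000.00

Profit: SGD 1,552.32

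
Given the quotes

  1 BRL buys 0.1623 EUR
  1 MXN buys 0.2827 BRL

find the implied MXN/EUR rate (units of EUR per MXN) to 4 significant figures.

1 MXN × 0.2827 = 0.2827 BRL
0.2827 BRL × 0.1623 = 0.0458822 EUR

MXN/EUR = 0.04588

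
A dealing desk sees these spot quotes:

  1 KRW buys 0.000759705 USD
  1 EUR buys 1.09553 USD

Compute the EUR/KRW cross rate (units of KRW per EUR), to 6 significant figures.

EUR/KRW = 1442.05

1 EUR × 1.09553 = 1.09553 USD
1.09553 USD ÷ 0.000759705 = 1442.05 KRW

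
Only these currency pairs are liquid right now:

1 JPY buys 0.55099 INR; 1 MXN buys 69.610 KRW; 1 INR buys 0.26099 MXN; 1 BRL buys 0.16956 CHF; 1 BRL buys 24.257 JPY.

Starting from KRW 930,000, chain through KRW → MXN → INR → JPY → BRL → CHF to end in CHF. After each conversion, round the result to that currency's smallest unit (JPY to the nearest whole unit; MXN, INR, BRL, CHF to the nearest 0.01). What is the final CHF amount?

CHF 649.43

KRW 930,000 ÷ 69.610 = MXN 13,360.15
MXN 13,360.15 ÷ 0.26099 = INR 51,190.28
INR 51,190.28 ÷ 0.55099 = JPY 92,906
JPY 92,906 ÷ 24.257 = BRL 3,830.07
BRL 3,830.07 × 0.16956 = CHF 649.43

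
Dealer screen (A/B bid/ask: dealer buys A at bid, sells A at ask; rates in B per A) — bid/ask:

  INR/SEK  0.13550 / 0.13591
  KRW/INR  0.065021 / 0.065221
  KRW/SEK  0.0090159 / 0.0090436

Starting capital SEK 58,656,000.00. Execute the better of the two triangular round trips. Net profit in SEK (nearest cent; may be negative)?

Best loop SEK → INR → KRW → SEK:
SEK 58,656,000.00 ÷ 0.13591 (buy INR at ask) = INR 431,579,721.87
INR 431,579,721.87 ÷ 0.065221 (buy KRW at ask) = KRW 6,617,189,584
KRW 6,617,189,584 × 0.0090159 (sell KRW at bid) = SEK 59,659,919.57

Net profit: SEK 1,003,919.57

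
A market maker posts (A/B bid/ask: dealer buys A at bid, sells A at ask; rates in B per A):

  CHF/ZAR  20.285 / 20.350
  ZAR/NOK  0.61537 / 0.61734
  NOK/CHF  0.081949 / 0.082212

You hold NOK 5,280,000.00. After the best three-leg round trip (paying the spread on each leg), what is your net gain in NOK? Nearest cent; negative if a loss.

Net profit: NOK 121,183.26

Best loop NOK → CHF → ZAR → NOK:
NOK 5,280,000.00 × 0.081949 (sell NOK at bid) = CHF 432,690.72
CHF 432,690.72 × 20.285 (sell CHF at bid) = ZAR 8,777,131.26
ZAR 8,777,131.26 × 0.61537 (sell ZAR at bid) = NOK 5,401,183.26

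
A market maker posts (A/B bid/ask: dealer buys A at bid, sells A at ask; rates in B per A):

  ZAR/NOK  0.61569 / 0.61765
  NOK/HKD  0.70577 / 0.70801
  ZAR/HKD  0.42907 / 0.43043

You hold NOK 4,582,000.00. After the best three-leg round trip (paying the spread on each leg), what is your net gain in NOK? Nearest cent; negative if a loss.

Best loop NOK → HKD → ZAR → NOK:
NOK 4,582,000.00 × 0.70577 (sell NOK at bid) = HKD 3,233,838.14
HKD 3,233,838.14 ÷ 0.43043 (buy ZAR at ask) = ZAR 7,513,040.77
ZAR 7,513,040.77 × 0.61569 (sell ZAR at bid) = NOK 4,625,704.07

Net profit: NOK 43,704.07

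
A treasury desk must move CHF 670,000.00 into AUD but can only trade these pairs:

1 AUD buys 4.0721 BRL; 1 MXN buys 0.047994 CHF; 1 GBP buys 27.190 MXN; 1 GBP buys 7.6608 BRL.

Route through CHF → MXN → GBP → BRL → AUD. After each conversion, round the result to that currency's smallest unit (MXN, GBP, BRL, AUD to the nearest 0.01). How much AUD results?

AUD 965,904.82

CHF 670,000.00 ÷ 0.047994 = MXN 13,960,078.34
MXN 13,960,078.34 ÷ 27.190 = GBP 513,426.93
GBP 513,426.93 × 7.6608 = BRL 3,933,261.03
BRL 3,933,261.03 ÷ 4.0721 = AUD 965,904.82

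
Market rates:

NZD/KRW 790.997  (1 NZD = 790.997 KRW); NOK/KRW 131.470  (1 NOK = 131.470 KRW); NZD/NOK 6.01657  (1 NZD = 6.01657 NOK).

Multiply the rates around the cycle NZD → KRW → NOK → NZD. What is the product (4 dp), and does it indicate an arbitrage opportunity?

1.0000 (no arbitrage)

Around NZD → KRW → NOK → NZD: 1 × 790.997 ÷ 131.470 ÷ 6.01657 = 0.999998
Product ≈ 1 (deviation 0.000%, within rounding noise).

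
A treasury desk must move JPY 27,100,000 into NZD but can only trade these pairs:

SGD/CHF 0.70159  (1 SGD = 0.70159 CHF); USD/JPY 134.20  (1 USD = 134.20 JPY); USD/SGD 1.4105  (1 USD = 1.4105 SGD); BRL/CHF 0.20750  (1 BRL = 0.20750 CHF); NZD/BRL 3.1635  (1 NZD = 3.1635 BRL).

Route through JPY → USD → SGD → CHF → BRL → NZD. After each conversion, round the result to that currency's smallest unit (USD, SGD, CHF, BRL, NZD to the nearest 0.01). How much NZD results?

JPY 27,100,000 ÷ 134.20 = USD 201,937.41
USD 201,937.41 × 1.4105 = SGD 284,832.72
SGD 284,832.72 × 0.70159 = CHF 199,835.79
CHF 199,835.79 ÷ 0.20750 = BRL 963,064.05
BRL 963,064.05 ÷ 3.1635 = NZD 304,429.92

NZD 304,429.92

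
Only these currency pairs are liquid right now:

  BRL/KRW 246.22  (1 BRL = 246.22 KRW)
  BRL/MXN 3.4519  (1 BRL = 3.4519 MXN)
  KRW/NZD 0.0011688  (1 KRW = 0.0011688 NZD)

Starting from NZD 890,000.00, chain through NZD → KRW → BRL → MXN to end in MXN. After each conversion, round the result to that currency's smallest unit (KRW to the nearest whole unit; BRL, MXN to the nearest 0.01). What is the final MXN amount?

MXN 10,675,412.94

NZD 890,000.00 ÷ 0.0011688 = KRW 761,464,750
KRW 761,464,750 ÷ 246.22 = BRL 3,092,619.41
BRL 3,092,619.41 × 3.4519 = MXN 10,675,412.94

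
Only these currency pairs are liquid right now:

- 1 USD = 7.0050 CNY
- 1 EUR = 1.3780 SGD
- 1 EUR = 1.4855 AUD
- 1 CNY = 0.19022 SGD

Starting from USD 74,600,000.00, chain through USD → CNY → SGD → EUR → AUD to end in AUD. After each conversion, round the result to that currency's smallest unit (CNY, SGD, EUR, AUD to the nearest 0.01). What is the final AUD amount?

USD 74,600,000.00 × 7.0050 = CNY 522,573,000.00
CNY 522,573,000.00 × 0.19022 = SGD 99,403,836.06
SGD 99,403,836.06 ÷ 1.3780 = EUR 72,136,310.64
EUR 72,136,310.64 × 1.4855 = AUD 107,158,489.46

AUD 107,158,489.46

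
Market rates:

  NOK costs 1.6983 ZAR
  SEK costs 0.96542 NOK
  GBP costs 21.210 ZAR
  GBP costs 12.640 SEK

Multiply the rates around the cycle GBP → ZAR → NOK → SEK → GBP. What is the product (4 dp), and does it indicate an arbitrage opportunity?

1.0234 (arbitrage exists)

Around GBP → ZAR → NOK → SEK → GBP: 1 × 21.210 ÷ 1.6983 ÷ 0.96542 ÷ 12.640 = 1.023441
Product > 1; profitable direction is GBP → ZAR → NOK → SEK → GBP.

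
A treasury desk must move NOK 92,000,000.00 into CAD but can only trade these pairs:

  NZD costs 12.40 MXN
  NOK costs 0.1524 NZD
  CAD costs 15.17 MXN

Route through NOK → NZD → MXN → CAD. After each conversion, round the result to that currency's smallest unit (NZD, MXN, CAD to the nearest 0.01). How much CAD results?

NOK 92,000,000.00 × 0.1524 = NZD 14,020,800.00
NZD 14,020,800.00 × 12.40 = MXN 173,857,920.00
MXN 173,857,920.00 ÷ 15.17 = CAD 11,460,640.74

CAD 11,460,640.74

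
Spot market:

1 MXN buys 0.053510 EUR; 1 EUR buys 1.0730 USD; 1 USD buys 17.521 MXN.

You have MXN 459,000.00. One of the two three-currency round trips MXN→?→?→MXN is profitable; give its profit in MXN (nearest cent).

Profit: MXN 2,749.30

Profitable loop is MXN → EUR → USD → MXN:
MXN 459,000.00 × 0.053510 = EUR 24,561.09
EUR 24,561.09 × 1.0730 = USD 26,354.05
USD 26,354.05 × 17.521 = MXN 461,749.30
Profit = MXN 461,749.30 − MXN 459,000.00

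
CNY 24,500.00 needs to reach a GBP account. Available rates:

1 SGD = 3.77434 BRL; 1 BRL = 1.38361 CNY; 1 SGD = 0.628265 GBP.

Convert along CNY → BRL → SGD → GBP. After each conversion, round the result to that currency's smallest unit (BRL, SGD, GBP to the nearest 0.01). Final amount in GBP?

CNY 24,500.00 ÷ 1.38361 = BRL 17,707.30
BRL 17,707.30 ÷ 3.77434 = SGD 4,691.50
SGD 4,691.50 × 0.628265 = GBP 2,947.51

GBP 2,947.51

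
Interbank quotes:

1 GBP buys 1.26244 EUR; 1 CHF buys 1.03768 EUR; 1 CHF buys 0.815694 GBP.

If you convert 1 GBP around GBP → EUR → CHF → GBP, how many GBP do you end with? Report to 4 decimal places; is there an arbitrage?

0.9924 (arbitrage exists)

Around GBP → EUR → CHF → GBP: 1 × 1.26244 ÷ 1.03768 × 0.815694 = 0.992372
Product < 1; profitable direction is GBP → CHF → EUR → GBP.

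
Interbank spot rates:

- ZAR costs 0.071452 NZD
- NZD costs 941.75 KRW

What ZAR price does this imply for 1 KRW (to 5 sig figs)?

KRW/ZAR = 0.014861

1 KRW ÷ 941.75 = 0.00106185 NZD
0.00106185 NZD ÷ 0.071452 = 0.0148611 ZAR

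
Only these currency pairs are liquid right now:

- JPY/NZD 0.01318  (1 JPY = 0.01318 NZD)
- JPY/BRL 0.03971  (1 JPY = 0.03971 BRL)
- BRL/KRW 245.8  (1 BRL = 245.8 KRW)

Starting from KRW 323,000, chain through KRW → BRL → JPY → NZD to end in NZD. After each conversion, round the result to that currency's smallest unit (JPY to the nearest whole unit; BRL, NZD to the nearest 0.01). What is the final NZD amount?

NZD 436.15

KRW 323,000 ÷ 245.8 = BRL 1,314.08
BRL 1,314.08 ÷ 0.03971 = JPY 33,092
JPY 33,092 × 0.01318 = NZD 436.15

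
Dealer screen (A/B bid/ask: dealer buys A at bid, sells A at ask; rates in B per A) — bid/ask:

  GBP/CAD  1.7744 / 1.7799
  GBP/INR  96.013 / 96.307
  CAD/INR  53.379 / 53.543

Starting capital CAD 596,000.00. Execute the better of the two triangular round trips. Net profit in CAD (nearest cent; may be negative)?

Net profit: CAD 4,451.58

Best loop CAD → GBP → INR → CAD:
CAD 596,000.00 ÷ 1.7799 (buy GBP at ask) = GBP 334,850.27
GBP 334,850.27 × 96.013 (sell GBP at bid) = INR 32,149,979.21
INR 32,149,979.21 ÷ 53.543 (buy CAD at ask) = CAD 600,451.58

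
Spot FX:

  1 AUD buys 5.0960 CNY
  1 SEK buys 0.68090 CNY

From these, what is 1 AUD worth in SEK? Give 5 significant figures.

1 AUD × 5.0960 = 5.096 CNY
5.096 CNY ÷ 0.68090 = 7.48421 SEK

AUD/SEK = 7.4842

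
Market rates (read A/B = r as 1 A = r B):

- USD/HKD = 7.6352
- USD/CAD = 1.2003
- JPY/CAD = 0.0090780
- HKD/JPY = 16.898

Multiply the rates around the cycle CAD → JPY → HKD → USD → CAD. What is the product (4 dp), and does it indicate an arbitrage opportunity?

1.0248 (arbitrage exists)

Around CAD → JPY → HKD → USD → CAD: 1 ÷ 0.0090780 ÷ 16.898 ÷ 7.6352 × 1.2003 = 1.024811
Product > 1; profitable direction is CAD → JPY → HKD → USD → CAD.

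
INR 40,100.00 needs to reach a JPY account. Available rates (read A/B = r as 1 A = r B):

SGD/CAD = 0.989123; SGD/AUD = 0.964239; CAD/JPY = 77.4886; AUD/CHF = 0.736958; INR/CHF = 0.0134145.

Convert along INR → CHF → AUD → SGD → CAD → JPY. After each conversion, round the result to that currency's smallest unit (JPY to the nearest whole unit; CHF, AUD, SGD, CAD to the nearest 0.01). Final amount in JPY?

JPY 58,020

INR 40,100.00 × 0.0134145 = CHF 537.92
CHF 537.92 ÷ 0.736958 = AUD 729.92
AUD 729.92 ÷ 0.964239 = SGD 756.99
SGD 756.99 × 0.989123 = CAD 748.76
CAD 748.76 × 77.4886 = JPY 58,020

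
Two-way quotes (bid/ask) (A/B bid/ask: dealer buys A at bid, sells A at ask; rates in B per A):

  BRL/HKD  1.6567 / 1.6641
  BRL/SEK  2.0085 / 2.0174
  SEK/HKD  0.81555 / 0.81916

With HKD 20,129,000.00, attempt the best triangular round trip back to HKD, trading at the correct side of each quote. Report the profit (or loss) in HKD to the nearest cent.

Best loop HKD → SEK → BRL → HKD:
HKD 20,129,000.00 ÷ 0.81916 (buy SEK at ask) = SEK 24,572,733.04
SEK 24,572,733.04 ÷ 2.0174 (buy BRL at ask) = BRL 12,180,397.07
BRL 12,180,397.07 × 1.6567 (sell BRL at bid) = HKD 20,179,263.82

Net profit: HKD 50,263.82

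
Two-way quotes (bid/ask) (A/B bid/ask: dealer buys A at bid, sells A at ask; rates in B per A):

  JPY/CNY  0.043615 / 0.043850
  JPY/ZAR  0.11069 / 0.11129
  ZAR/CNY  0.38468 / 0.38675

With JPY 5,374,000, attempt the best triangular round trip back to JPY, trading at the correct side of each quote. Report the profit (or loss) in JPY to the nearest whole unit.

Best loop JPY → CNY → ZAR → JPY:
JPY 5,374,000 × 0.043615 (sell JPY at bid) = CNY 234,387.01
CNY 234,387.01 ÷ 0.38675 (buy ZAR at ask) = ZAR 606,042.69
ZAR 606,042.69 ÷ 0.11129 (buy JPY at ask) = JPY 5,445,617

Net profit: JPY 71,617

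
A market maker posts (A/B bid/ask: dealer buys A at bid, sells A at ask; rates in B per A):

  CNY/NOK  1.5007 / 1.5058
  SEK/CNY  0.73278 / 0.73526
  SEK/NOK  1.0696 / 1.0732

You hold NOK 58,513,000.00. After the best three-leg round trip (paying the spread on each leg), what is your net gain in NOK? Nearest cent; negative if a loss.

Best loop NOK → SEK → CNY → NOK:
NOK 58,513,000.00 ÷ 1.0732 (buy SEK at ask) = SEK 54,521,990.31
SEK 54,521,990.31 × 0.73278 (sell SEK at bid) = CNY 39,952,624.06
CNY 39,952,624.06 × 1.5007 (sell CNY at bid) = NOK 59,956,902.93

Net profit: NOK 1,443,902.93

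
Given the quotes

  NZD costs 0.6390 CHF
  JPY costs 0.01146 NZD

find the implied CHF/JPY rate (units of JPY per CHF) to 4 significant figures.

CHF/JPY = 136.6

1 CHF ÷ 0.6390 = 1.56495 NZD
1.56495 NZD ÷ 0.01146 = 136.557 JPY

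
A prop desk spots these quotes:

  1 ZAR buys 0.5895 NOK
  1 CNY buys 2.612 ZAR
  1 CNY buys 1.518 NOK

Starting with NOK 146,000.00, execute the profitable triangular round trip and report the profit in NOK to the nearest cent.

Profit: NOK 2,094.21

Profitable loop is NOK → CNY → ZAR → NOK:
NOK 146,000.00 ÷ 1.518 = CNY 96,179.18
CNY 96,179.18 × 2.612 = ZAR 251,220.03
ZAR 251,220.03 × 0.5895 = NOK 148,094.21
Profit = NOK 148,094.21 − NOK 146,000.00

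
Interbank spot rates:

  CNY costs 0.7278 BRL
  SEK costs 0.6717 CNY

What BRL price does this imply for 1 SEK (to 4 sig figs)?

1 SEK × 0.6717 = 0.6717 CNY
0.6717 CNY × 0.7278 = 0.488863 BRL

SEK/BRL = 0.4889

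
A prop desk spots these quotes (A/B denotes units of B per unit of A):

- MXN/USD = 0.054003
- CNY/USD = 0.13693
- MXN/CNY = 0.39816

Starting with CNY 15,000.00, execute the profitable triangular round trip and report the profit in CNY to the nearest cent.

Profitable loop is CNY → USD → MXN → CNY:
CNY 15,000.00 × 0.13693 = USD 2,053.95
USD 2,053.95 ÷ 0.054003 = MXN 38,034.00
MXN 38,034.00 × 0.39816 = CNY 15,143.62
Profit = CNY 15,143.62 − CNY 15,000.00

Profit: CNY 143.62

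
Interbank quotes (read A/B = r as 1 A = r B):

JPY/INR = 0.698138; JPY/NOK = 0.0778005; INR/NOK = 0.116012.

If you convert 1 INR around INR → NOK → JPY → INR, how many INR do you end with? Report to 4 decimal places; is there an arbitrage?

Around INR → NOK → JPY → INR: 1 × 0.116012 ÷ 0.0778005 × 0.698138 = 1.041027
Product > 1; profitable direction is INR → NOK → JPY → INR.

1.0410 (arbitrage exists)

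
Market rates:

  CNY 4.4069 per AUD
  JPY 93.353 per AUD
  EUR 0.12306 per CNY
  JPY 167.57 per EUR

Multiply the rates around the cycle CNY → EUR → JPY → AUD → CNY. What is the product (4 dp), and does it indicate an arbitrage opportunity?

Around CNY → EUR → JPY → AUD → CNY: 1 × 0.12306 × 167.57 ÷ 93.353 × 4.4069 = 0.973460
Product < 1; profitable direction is CNY → AUD → JPY → EUR → CNY.

0.9735 (arbitrage exists)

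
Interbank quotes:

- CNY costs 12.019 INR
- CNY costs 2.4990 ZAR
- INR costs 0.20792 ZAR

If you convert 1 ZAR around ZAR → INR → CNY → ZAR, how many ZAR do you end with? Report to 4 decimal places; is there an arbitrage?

1.0000 (no arbitrage)

Around ZAR → INR → CNY → ZAR: 1 ÷ 0.20792 ÷ 12.019 × 2.4990 = 1.000004
Product ≈ 1 (deviation 0.000%, within rounding noise).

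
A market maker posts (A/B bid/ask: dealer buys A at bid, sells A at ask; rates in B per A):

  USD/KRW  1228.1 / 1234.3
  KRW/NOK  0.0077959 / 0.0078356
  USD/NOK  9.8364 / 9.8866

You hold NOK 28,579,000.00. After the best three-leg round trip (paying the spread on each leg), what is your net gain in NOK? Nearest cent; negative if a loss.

Net profit: NOK 487,331.54

Best loop NOK → KRW → USD → NOK:
NOK 28,579,000.00 ÷ 0.0078356 (buy KRW at ask) = KRW 3,647,327,582
KRW 3,647,327,582 ÷ 1234.3 (buy USD at ask) = USD 2,954,976.57
USD 2,954,976.57 × 9.8364 (sell USD at bid) = NOK 29,066,331.54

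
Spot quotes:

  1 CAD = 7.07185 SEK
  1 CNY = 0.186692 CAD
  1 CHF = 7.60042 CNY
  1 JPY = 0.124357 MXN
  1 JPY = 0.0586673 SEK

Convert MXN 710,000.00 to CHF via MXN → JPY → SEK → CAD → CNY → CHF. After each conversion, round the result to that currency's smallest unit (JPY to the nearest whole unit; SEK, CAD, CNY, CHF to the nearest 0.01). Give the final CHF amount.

CHF 33,380.11

MXN 710,000.00 ÷ 0.124357 = JPY 5,709,369
JPY 5,709,369 × 0.0586673 = SEK 334,953.26
SEK 334,953.26 ÷ 7.07185 = CAD 47,364.30
CAD 47,364.30 ÷ 0.186692 = CNY 253,702.89
CNY 253,702.89 ÷ 7.60042 = CHF 33,380.11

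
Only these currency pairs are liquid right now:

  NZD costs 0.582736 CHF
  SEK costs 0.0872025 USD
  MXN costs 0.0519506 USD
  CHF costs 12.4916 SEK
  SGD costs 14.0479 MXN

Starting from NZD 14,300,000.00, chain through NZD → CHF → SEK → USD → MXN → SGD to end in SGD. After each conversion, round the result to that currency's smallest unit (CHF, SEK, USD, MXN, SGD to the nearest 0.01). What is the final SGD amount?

SGD 12,438,067.69

NZD 14,300,000.00 × 0.582736 = CHF 8,333,124.80
CHF 8,333,124.80 × 12.4916 = SEK 104,094,061.75
SEK 104,094,061.75 × 0.0872025 = USD 9,077,262.42
USD 9,077,262.42 ÷ 0.0519506 = MXN 174,728,731.14
MXN 174,728,731.14 ÷ 14.0479 = SGD 12,438,067.69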